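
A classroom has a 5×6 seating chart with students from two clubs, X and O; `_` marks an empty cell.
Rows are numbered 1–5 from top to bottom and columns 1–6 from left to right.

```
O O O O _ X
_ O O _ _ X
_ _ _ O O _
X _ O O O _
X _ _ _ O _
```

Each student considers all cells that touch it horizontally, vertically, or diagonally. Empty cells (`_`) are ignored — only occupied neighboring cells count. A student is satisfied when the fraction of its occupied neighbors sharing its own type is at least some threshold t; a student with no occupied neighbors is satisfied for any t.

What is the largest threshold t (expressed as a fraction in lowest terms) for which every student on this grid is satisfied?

1/2

Row 1: (1,1)O 2/2 · (1,2)O 4/4 · (1,3)O 4/4 · (1,4)O 2/2 · (1,6)X 1/1
Row 2: (2,2)O 4/4 · (2,3)O 5/5 · (2,6)X 1/2
Row 3: (3,4)O 5/5 · (3,5)O 3/4
Row 4: (4,1)X 1/1 · (4,3)O 2/2 · (4,4)O 5/5 · (4,5)O 4/4
Row 5: (5,1)X 1/1 · (5,5)O 2/2
The smallest same-type fraction is 1/2 at (2,6), which reduces to 1/2. Any threshold above that leaves this student unsatisfied.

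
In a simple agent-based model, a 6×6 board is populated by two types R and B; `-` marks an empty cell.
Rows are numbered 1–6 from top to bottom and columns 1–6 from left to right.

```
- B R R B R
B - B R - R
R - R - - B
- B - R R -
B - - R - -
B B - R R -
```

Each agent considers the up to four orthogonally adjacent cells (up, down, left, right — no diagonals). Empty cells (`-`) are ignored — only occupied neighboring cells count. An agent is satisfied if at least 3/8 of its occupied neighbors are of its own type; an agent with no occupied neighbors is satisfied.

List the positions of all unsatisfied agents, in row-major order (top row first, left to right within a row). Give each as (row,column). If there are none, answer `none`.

Row 1: (1,2)B 0/1 not · (1,3)R 1/3 not · (1,4)R 2/3 satisfied · (1,5)B 0/2 not · (1,6)R 1/2 satisfied
Row 2: (2,1)B 0/1 not · (2,3)B 0/3 not · (2,4)R 1/2 satisfied · (2,6)R 1/2 satisfied
Row 3: (3,1)R 0/1 not · (3,3)R 0/1 not · (3,6)B 0/1 not
Row 4: (4,2)B 0/0 satisfied · (4,4)R 2/2 satisfied · (4,5)R 1/1 satisfied
Row 5: (5,1)B 1/1 satisfied · (5,4)R 2/2 satisfied
Row 6: (6,1)B 2/2 satisfied · (6,2)B 1/1 satisfied · (6,4)R 2/2 satisfied · (6,5)R 1/1 satisfied

(1,2), (1,3), (1,5), (2,1), (2,3), (3,1), (3,3), (3,6)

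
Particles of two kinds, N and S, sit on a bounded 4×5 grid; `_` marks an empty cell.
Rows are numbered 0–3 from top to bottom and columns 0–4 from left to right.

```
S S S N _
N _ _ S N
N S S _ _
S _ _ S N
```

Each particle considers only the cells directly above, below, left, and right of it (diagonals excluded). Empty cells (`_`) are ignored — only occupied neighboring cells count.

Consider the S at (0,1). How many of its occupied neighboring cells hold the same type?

Occupied neighbors of (0,1): (0,0)=S, (0,2)=S.
Same type (S): 2 of 2.

2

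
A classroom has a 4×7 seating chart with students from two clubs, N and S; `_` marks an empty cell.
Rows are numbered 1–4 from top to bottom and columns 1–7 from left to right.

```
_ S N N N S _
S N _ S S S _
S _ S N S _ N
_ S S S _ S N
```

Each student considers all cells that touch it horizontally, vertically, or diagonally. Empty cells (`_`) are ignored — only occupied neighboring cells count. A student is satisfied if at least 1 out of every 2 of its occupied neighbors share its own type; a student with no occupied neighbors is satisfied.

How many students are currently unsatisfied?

7

Row 1: (1,2)S 1/3 unhappy · (1,3)N 2/4 ok · (1,4)N 2/4 ok · (1,5)N 1/5 unhappy · (1,6)S 2/3 ok
Row 2: (2,1)S 2/3 ok · (2,2)N 1/5 unhappy · (2,4)S 3/7 unhappy · (2,5)S 4/7 ok · (2,6)S 3/5 ok
Row 3: (3,1)S 2/3 ok · (3,3)S 4/6 ok · (3,4)N 0/6 unhappy · (3,5)S 5/6 ok · (3,7)N 1/3 unhappy
Row 4: (4,2)S 3/3 ok · (4,3)S 3/4 ok · (4,4)S 3/4 ok · (4,6)S 1/3 unhappy · (4,7)N 1/2 ok
Unsatisfied: (1,2), (1,5), (2,2), (2,4), (3,4), (3,7), (4,6) — 7 in total.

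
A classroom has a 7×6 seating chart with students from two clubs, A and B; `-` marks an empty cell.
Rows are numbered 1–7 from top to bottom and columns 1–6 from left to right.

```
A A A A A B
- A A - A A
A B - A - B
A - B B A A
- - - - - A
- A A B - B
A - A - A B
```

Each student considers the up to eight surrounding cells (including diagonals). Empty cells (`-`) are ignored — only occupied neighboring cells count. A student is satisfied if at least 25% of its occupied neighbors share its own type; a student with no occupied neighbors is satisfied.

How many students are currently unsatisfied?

Row 1: (1,1)A 2/2 ok · (1,2)A 4/4 ok · (1,3)A 4/4 ok · (1,4)A 4/4 ok · (1,5)A 3/4 ok · (1,6)B 0/3 unhappy
Row 2: (2,2)A 5/6 ok · (2,3)A 5/6 ok · (2,5)A 4/6 ok · (2,6)A 2/4 ok
Row 3: (3,1)A 2/3 ok · (3,2)B 1/5 unhappy · (3,4)A 3/5 ok · (3,6)B 0/4 unhappy
Row 4: (4,1)A 1/2 ok · (4,3)B 2/3 ok · (4,4)B 1/3 ok · (4,5)A 3/5 ok · (4,6)A 2/3 ok
Row 5: (5,6)A 2/3 ok
Row 6: (6,2)A 3/3 ok · (6,3)A 2/3 ok · (6,4)B 0/3 unhappy · (6,6)B 1/3 ok
Row 7: (7,1)A 1/1 ok · (7,3)A 2/3 ok · (7,5)A 0/3 unhappy · (7,6)B 1/2 ok
Unsatisfied: (1,6), (3,2), (3,6), (6,4), (7,5) — 5 in total.

5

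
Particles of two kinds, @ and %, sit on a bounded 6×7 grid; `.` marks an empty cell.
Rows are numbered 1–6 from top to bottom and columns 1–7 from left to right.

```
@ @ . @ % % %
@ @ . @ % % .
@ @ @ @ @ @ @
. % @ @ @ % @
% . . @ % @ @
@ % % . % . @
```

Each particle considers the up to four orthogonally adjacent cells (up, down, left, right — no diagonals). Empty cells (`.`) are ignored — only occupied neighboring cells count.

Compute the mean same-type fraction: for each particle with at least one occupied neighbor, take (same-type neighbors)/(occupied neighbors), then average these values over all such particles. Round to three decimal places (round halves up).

0.689

Row 1: (1,1)@ 2/2 · (1,2)@ 2/2 · (1,4)@ 1/2 · (1,5)% 2/3 · (1,6)% 3/3 · (1,7)% 1/1
Row 2: (2,1)@ 3/3 · (2,2)@ 3/3 · (2,4)@ 2/3 · (2,5)% 2/4 · (2,6)% 2/3
Row 3: (3,1)@ 2/2 · (3,2)@ 3/4 · (3,3)@ 3/3 · (3,4)@ 4/4 · (3,5)@ 3/4 · (3,6)@ 2/4 · (3,7)@ 2/2
Row 4: (4,2)% 0/2 · (4,3)@ 2/3 · (4,4)@ 4/4 · (4,5)@ 2/4 · (4,6)% 0/4 · (4,7)@ 2/3
Row 5: (5,1)% 0/1 · (5,4)@ 1/2 · (5,5)% 1/4 · (5,6)@ 1/3 · (5,7)@ 3/3
Row 6: (6,1)@ 0/2 · (6,2)% 1/2 · (6,3)% 1/1 · (6,5)% 1/1 · (6,7)@ 1/1
Sum over 34 particles: 2/2 + 2/2 + 1/2 + 2/3 + 3/3 + 1/1 + 3/3 + 3/3 + 2/3 + 2/4 + 2/3 + 2/2 + 3/4 + 3/3 + 4/4 + 3/4 + 2/4 + 2/2 + 0/2 + 2/3 + 4/4 + 2/4 + 0/4 + 2/3 + 0/1 + 1/2 + 1/4 + 1/3 + 3/3 + 0/2 + 1/2 + 1/1 + 1/1 + 1/1 = 281/12; mean = 281/12 ÷ 34 = 281/408 = 0.688725… → 0.689.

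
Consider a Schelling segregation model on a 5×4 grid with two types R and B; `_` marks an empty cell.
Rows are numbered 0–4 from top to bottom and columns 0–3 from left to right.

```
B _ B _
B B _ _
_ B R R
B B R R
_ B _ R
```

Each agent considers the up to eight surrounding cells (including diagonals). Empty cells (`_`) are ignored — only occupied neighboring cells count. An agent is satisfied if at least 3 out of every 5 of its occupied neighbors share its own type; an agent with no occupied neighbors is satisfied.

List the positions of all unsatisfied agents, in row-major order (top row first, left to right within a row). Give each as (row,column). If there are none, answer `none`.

(2,2), (3,2)

Row 0: (0,0)B 2/2 ok · (0,2)B 1/1 ok
Row 1: (1,0)B 3/3 ok · (1,1)B 4/5 ok
Row 2: (2,1)B 4/6 ok · (2,2)R 3/6 unhappy · (2,3)R 3/3 ok
Row 3: (3,0)B 3/3 ok · (3,1)B 3/5 ok · (3,2)R 4/7 unhappy · (3,3)R 4/4 ok
Row 4: (4,1)B 2/3 ok · (4,3)R 2/2 ok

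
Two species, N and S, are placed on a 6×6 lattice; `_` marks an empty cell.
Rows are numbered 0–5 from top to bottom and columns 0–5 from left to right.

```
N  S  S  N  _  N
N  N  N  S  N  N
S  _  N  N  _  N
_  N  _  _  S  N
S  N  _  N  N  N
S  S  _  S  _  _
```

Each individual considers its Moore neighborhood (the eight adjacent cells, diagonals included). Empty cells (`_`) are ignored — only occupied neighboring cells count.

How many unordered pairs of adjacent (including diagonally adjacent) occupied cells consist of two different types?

27

Scan each occupied cell's neighbors to the right and below (and the two forward diagonals) so each pair is counted once.
Row 0: N(0,0)–S(0,1)≠ N(0,0)–N(1,0)= N(0,0)–N(1,1)= S(0,1)–S(0,2)= S(0,1)–N(1,1)≠ S(0,1)–N(1,2)≠ S(0,1)–N(1,0)≠ S(0,2)–N(0,3)≠ S(0,2)–N(1,2)≠ S(0,2)–S(1,3)= S(0,2)–N(1,1)≠ N(0,3)–S(1,3)≠ N(0,3)–N(1,4)= N(0,3)–N(1,2)= N(0,5)–N(1,5)= N(0,5)–N(1,4)=  → 8/16 unlike.
Row 1: N(1,0)–N(1,1)= N(1,0)–S(2,0)≠ N(1,1)–N(1,2)= N(1,1)–N(2,2)= N(1,1)–S(2,0)≠ N(1,2)–S(1,3)≠ N(1,2)–N(2,2)= N(1,2)–N(2,3)= S(1,3)–N(1,4)≠ S(1,3)–N(2,3)≠ S(1,3)–N(2,2)≠ N(1,4)–N(1,5)= N(1,4)–N(2,5)= N(1,4)–N(2,3)= N(1,5)–N(2,5)=  → 6/15 unlike.
Row 2: S(2,0)–N(3,1)≠ N(2,2)–N(2,3)= N(2,2)–N(3,1)= N(2,3)–S(3,4)≠ N(2,5)–N(3,5)= N(2,5)–S(3,4)≠  → 3/6 unlike.
Row 3: N(3,1)–N(4,1)= N(3,1)–S(4,0)≠ S(3,4)–N(3,5)≠ S(3,4)–N(4,4)≠ S(3,4)–N(4,5)≠ S(3,4)–N(4,3)≠ N(3,5)–N(4,5)= N(3,5)–N(4,4)=  → 5/8 unlike.
Row 4: S(4,0)–N(4,1)≠ S(4,0)–S(5,0)= S(4,0)–S(5,1)= N(4,1)–S(5,1)≠ N(4,1)–S(5,0)≠ N(4,3)–N(4,4)= N(4,3)–S(5,3)≠ N(4,4)–N(4,5)= N(4,4)–S(5,3)≠  → 5/9 unlike.
Row 5: S(5,0)–S(5,1)=  → 0/1 unlike.
Total adjacent occupied pairs: 55; unlike-type pairs: 27.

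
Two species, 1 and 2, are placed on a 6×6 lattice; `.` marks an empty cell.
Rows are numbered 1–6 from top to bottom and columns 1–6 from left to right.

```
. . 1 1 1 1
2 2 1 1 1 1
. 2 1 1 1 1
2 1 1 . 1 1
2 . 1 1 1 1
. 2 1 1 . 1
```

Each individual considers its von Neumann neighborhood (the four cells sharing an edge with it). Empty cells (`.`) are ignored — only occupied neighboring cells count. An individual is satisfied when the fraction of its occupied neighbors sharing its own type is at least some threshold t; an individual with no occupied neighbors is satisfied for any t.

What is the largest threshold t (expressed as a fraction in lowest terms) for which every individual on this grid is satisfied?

0/1

Row 1: (1,3)1 2/2 · (1,4)1 3/3 · (1,5)1 3/3 · (1,6)1 2/2
Row 2: (2,1)2 1/1 · (2,2)2 2/3 · (2,3)1 3/4 · (2,4)1 4/4 · (2,5)1 4/4 · (2,6)1 3/3
Row 3: (3,2)2 1/3 · (3,3)1 3/4 · (3,4)1 3/3 · (3,5)1 4/4 · (3,6)1 3/3
Row 4: (4,1)2 1/2 · (4,2)1 1/3 · (4,3)1 3/3 · (4,5)1 3/3 · (4,6)1 3/3
Row 5: (5,1)2 1/1 · (5,3)1 3/3 · (5,4)1 3/3 · (5,5)1 3/3 · (5,6)1 3/3
Row 6: (6,2)2 0/1 · (6,3)1 2/3 · (6,4)1 2/2 · (6,6)1 1/1
The smallest same-type fraction is 0/1 at (6,2), which reduces to 0/1. Any threshold above that leaves this individual unsatisfied.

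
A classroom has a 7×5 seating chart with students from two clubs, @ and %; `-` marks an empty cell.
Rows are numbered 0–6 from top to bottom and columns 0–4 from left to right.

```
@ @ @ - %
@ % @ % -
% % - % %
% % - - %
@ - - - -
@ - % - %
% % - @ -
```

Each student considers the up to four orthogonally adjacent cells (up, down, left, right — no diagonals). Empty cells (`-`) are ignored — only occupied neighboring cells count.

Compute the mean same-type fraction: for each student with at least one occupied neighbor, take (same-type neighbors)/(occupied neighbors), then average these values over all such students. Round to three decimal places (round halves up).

Row 0: (0,0)@ 2/2 · (0,1)@ 2/3 · (0,2)@ 2/2 · (0,4)% — no occupied neighbors
Row 1: (1,0)@ 1/3 · (1,1)% 1/4 · (1,2)@ 1/3 · (1,3)% 1/2
Row 2: (2,0)% 2/3 · (2,1)% 3/3 · (2,3)% 2/2 · (2,4)% 2/2
Row 3: (3,0)% 2/3 · (3,1)% 2/2 · (3,4)% 1/1
Row 4: (4,0)@ 1/2
Row 5: (5,0)@ 1/2 · (5,2)% — no occupied neighbors · (5,4)% — no occupied neighbors
Row 6: (6,0)% 1/2 · (6,1)% 1/1 · (6,3)@ — no occupied neighbors
Sum over 18 students: 2/2 + 2/3 + 2/2 + 1/3 + 1/4 + 1/3 + 1/2 + 2/3 + 3/3 + 2/2 + 2/2 + 2/3 + 2/2 + 1/1 + 1/2 + 1/2 + 1/2 + 1/1 = 155/12; mean = 155/12 ÷ 18 = 155/216 = 0.717592… → 0.718.

0.718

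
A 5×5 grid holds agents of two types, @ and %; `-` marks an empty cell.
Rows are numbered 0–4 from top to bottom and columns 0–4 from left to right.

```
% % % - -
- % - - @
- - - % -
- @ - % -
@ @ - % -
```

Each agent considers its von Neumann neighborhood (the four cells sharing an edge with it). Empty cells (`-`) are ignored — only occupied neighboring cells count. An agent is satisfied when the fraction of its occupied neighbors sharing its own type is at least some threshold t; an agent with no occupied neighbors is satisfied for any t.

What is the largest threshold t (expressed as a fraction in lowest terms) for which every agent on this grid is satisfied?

1/1

Row 0: (0,0)% 1/1 · (0,1)% 3/3 · (0,2)% 1/1
Row 1: (1,1)% 1/1 · (1,4)@ — no occupied neighbors
Row 2: (2,3)% 1/1
Row 3: (3,1)@ 1/1 · (3,3)% 2/2
Row 4: (4,0)@ 1/1 · (4,1)@ 2/2 · (4,3)% 1/1
The smallest same-type fraction is 1/1 at (0,0), which reduces to 1/1. Any threshold above that leaves this agent unsatisfied.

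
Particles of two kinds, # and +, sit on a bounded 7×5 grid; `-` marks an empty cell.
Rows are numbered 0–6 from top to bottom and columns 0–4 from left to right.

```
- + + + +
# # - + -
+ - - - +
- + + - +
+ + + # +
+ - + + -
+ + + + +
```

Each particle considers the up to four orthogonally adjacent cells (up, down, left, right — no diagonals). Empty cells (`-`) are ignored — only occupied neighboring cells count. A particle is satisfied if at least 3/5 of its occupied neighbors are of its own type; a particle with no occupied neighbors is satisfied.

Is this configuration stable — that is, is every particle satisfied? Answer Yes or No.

No

Row 0: (0,1)+ 1/2 unhappy · (0,2)+ 2/2 ok · (0,3)+ 3/3 ok · (0,4)+ 1/1 ok
Row 1: (1,0)# 1/2 unhappy · (1,1)# 1/2 unhappy · (1,3)+ 1/1 ok
Row 2: (2,0)+ 0/1 unhappy · (2,4)+ 1/1 ok
Row 3: (3,1)+ 2/2 ok · (3,2)+ 2/2 ok · (3,4)+ 2/2 ok
Row 4: (4,0)+ 2/2 ok · (4,1)+ 3/3 ok · (4,2)+ 3/4 ok · (4,3)# 0/3 unhappy · (4,4)+ 1/2 unhappy
Row 5: (5,0)+ 2/2 ok · (5,2)+ 3/3 ok · (5,3)+ 2/3 ok
Row 6: (6,0)+ 2/2 ok · (6,1)+ 2/2 ok · (6,2)+ 3/3 ok · (6,3)+ 3/3 ok · (6,4)+ 1/1 ok
For instance (0,1) has only 1/2 same-type neighbors, below 3/5.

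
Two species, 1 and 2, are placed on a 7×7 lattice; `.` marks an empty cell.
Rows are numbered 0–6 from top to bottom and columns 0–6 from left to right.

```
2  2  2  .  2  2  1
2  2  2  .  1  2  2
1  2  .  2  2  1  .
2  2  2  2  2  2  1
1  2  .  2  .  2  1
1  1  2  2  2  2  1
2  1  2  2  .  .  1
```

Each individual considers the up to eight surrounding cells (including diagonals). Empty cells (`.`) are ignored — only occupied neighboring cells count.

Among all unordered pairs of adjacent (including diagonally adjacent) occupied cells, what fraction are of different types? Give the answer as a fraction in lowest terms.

38/107

Scan each occupied cell's neighbors to the right and below (and the two forward diagonals) so each pair is counted once.
From row 0: 5 unlike of 18 pairs (running 5/18).
From row 1: 7 unlike of 16 pairs (running 12/34).
From row 2: 6 unlike of 17 pairs (running 18/51).
From row 3: 5 unlike of 19 pairs (running 23/70).
From row 4: 6 unlike of 15 pairs (running 29/85).
From row 5: 7 unlike of 19 pairs (running 36/104).
From row 6: 2 unlike of 3 pairs (running 38/107).
Total adjacent occupied pairs: 107; unlike-type pairs: 38.
38/107 is already in lowest terms.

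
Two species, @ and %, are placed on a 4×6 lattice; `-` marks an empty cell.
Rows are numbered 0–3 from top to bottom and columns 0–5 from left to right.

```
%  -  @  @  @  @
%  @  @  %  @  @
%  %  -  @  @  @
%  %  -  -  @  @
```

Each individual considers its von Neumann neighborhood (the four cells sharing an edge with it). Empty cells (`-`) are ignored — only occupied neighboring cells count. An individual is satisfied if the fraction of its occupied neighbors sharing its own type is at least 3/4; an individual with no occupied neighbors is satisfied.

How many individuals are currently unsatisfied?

(0,0)% 1/1 ok
(0,2)@ 2/2 ok
(0,3)@ 2/3 unhappy
(0,4)@ 3/3 ok
(0,5)@ 2/2 ok
(1,0)% 2/3 unhappy
(1,1)@ 1/3 unhappy
(1,2)@ 2/3 unhappy
(1,3)% 0/4 unhappy
(1,4)@ 3/4 ok
(1,5)@ 3/3 ok
(2,0)% 3/3 ok
(2,1)% 2/3 unhappy
(2,3)@ 1/2 unhappy
(2,4)@ 4/4 ok
(2,5)@ 3/3 ok
(3,0)% 2/2 ok
(3,1)% 2/2 ok
(3,4)@ 2/2 ok
(3,5)@ 2/2 ok
Unsatisfied: (0,3), (1,0), (1,1), (1,2), (1,3), (2,1), (2,3) — 7 in total.

7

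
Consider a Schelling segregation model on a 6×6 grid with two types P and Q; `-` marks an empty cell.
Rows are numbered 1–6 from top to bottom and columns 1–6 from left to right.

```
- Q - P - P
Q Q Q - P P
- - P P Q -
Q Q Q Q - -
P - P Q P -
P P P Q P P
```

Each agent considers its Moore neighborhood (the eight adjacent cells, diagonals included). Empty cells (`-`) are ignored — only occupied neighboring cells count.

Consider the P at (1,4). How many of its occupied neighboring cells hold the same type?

Occupied neighbors of (1,4): (2,3)=Q, (2,5)=P.
Same type (P): 1 of 2.

1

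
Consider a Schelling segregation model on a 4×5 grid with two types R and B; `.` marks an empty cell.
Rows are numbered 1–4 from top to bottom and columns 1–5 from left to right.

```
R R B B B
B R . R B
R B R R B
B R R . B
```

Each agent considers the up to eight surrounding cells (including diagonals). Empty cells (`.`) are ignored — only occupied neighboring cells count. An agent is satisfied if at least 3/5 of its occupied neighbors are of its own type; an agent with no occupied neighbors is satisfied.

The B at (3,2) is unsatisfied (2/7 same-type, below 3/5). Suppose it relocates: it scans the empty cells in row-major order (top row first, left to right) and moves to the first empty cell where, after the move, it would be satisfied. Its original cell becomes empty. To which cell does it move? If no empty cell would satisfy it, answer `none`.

none

Vacating (3,2). Empty cells in order:
  (2,3): 2/7 same-type → still unsatisfied.
  (4,4): 2/5 same-type → still unsatisfied.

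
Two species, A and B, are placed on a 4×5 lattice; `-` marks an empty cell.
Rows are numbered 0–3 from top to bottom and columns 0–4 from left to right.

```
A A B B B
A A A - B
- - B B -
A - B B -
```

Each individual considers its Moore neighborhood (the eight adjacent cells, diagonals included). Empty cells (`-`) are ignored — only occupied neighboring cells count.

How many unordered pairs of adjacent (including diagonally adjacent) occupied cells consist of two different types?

Scan each occupied cell's neighbors to the right and below (and the two forward diagonals) so each pair is counted once.
Row 0: A(0,0)–A(0,1)= A(0,0)–A(1,0)= A(0,0)–A(1,1)= A(0,1)–B(0,2)≠ A(0,1)–A(1,1)= A(0,1)–A(1,2)= A(0,1)–A(1,0)= B(0,2)–B(0,3)= B(0,2)–A(1,2)≠ B(0,2)–A(1,1)≠ B(0,3)–B(0,4)= B(0,3)–B(1,4)= B(0,3)–A(1,2)≠ B(0,4)–B(1,4)=  → 4/14 unlike.
Row 1: A(1,0)–A(1,1)= A(1,1)–A(1,2)= A(1,1)–B(2,2)≠ A(1,2)–B(2,2)≠ A(1,2)–B(2,3)≠ B(1,4)–B(2,3)=  → 3/6 unlike.
Row 2: B(2,2)–B(2,3)= B(2,2)–B(3,2)= B(2,2)–B(3,3)= B(2,3)–B(3,3)= B(2,3)–B(3,2)=  → 0/5 unlike.
Row 3: B(3,2)–B(3,3)=  → 0/1 unlike.
Total adjacent occupied pairs: 26; unlike-type pairs: 7.

7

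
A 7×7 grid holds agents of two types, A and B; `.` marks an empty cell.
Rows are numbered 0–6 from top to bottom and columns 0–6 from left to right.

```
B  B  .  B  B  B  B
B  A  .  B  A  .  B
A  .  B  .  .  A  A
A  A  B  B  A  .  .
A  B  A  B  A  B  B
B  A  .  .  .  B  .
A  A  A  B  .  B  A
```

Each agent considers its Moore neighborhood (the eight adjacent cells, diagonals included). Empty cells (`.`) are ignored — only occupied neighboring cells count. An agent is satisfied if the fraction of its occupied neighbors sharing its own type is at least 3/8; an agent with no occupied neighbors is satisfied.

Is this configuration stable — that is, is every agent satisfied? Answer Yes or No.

No

Row 0: (0,0)B 2/3 satisfied · (0,1)B 2/3 satisfied · (0,3)B 2/3 satisfied · (0,4)B 3/4 satisfied · (0,5)B 3/4 satisfied · (0,6)B 2/2 satisfied
Row 1: (1,0)B 2/4 satisfied · (1,1)A 1/5 not · (1,3)B 3/4 satisfied · (1,4)A 1/5 not · (1,6)B 2/4 satisfied
Row 2: (2,0)A 3/4 satisfied · (2,2)B 3/5 satisfied · (2,5)A 3/4 satisfied · (2,6)A 1/2 satisfied
Row 3: (3,0)A 3/4 satisfied · (3,1)A 4/7 satisfied · (3,2)B 4/6 satisfied · (3,3)B 3/6 satisfied · (3,4)A 2/5 satisfied
Row 4: (4,0)A 3/5 satisfied · (4,1)B 2/7 not · (4,2)A 2/6 not · (4,3)B 2/5 satisfied · (4,4)A 1/5 not · (4,5)B 2/4 satisfied · (4,6)B 2/2 satisfied
Row 5: (5,0)B 1/5 not · (5,1)A 5/7 satisfied · (5,5)B 3/5 satisfied
Row 6: (6,0)A 2/3 satisfied · (6,1)A 3/4 satisfied · (6,2)A 2/3 satisfied · (6,3)B 0/1 not · (6,5)B 1/2 satisfied · (6,6)A 0/2 not
For instance (1,1) has only 1/5 same-type neighbors, below 3/8.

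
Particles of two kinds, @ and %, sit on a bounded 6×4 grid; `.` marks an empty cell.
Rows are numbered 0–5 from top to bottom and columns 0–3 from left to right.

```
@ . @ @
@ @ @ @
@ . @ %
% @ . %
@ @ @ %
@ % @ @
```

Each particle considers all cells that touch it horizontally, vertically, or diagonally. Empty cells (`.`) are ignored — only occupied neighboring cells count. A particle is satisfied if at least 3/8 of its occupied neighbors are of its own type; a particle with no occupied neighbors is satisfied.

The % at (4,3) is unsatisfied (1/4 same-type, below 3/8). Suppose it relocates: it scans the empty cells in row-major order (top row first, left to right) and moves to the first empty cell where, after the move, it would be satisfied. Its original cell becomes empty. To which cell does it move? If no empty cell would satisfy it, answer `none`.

Vacating (4,3). Empty cells in order:
  (0,1): 0/5 same-type → still unsatisfied.
  (2,1): 1/7 same-type → still unsatisfied.
  (3,2): 2/6 same-type → still unsatisfied.

none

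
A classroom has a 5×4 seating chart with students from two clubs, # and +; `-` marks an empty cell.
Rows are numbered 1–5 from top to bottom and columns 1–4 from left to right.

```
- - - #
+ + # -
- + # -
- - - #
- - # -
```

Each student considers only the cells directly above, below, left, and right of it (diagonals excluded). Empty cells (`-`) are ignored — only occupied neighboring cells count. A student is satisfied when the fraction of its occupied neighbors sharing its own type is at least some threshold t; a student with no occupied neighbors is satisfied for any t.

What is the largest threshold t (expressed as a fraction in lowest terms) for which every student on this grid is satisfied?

1/2

Row 1: (1,4)# — no occupied neighbors
Row 2: (2,1)+ 1/1 · (2,2)+ 2/3 · (2,3)# 1/2
Row 3: (3,2)+ 1/2 · (3,3)# 1/2
Row 4: (4,4)# — no occupied neighbors
Row 5: (5,3)# — no occupied neighbors
The smallest same-type fraction is 1/2 at (2,3), which reduces to 1/2. Any threshold above that leaves this student unsatisfied.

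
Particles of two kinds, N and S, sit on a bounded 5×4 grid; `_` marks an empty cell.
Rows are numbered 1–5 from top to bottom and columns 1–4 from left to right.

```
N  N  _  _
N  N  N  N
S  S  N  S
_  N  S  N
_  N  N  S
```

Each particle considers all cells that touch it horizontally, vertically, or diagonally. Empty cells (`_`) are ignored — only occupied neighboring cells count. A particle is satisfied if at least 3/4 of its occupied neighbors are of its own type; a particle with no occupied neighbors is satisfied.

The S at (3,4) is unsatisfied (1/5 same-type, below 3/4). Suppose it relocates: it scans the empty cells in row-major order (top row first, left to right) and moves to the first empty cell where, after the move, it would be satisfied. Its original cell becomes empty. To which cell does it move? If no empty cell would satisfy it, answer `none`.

Vacating (3,4). Empty cells in order:
  (1,3): 0/4 same-type → still unsatisfied.
  (1,4): 0/2 same-type → still unsatisfied.
  (4,1): 2/4 same-type → still unsatisfied.
  (5,1): 0/2 same-type → still unsatisfied.

none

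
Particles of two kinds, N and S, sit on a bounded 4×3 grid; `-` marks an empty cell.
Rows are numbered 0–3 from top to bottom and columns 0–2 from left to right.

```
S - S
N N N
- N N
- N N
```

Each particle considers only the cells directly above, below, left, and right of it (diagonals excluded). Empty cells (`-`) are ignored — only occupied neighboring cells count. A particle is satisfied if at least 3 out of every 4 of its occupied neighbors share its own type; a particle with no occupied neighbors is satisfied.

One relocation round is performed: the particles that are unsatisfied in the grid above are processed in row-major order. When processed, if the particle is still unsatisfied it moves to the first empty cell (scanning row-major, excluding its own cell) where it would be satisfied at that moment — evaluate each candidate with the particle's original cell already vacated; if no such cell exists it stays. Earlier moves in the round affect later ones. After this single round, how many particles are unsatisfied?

Initially unsatisfied (in order): (0,0), (0,2), (1,0), (1,2).
  (0,0): no empty cell satisfies it; stays.
  (0,2): no empty cell satisfies it; stays.
  (1,0) → (2,0).
  (1,2) → (3,0).
Resulting grid:
S - S
- N -
N N N
N N N
All satisfied now.

0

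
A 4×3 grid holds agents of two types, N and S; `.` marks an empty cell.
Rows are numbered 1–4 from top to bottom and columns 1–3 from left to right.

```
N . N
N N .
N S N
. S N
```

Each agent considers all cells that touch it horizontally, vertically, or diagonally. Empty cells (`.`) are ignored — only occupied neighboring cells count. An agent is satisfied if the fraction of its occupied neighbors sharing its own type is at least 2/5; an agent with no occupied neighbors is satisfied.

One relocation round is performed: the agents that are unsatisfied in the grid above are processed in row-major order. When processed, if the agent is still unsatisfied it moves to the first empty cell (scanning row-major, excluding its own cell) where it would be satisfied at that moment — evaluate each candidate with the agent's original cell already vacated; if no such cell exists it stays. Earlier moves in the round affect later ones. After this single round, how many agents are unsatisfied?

Initially unsatisfied (in order): (3,2), (4,2), (4,3).
  (3,2) → (4,1).
  (4,2): no empty cell satisfies it; stays.
  (4,3): now satisfied by earlier moves; stays.
Resulting grid:
N . N
N N .
N . N
S S N
Unsatisfied now: (4,2).

1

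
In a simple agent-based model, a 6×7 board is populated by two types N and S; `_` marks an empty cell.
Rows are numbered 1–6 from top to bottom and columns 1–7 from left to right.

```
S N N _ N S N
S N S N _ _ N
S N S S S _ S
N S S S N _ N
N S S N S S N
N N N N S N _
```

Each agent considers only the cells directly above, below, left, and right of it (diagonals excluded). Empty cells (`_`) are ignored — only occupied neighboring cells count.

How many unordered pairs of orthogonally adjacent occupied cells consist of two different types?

Scan each occupied cell's neighbors to the right and below so each pair is counted once.
Row 1: S(1,1)–N(1,2)≠ S(1,1)–S(2,1)= N(1,2)–N(1,3)= N(1,2)–N(2,2)= N(1,3)–S(2,3)≠ N(1,5)–S(1,6)≠ S(1,6)–N(1,7)≠ N(1,7)–N(2,7)=  → 4/8 unlike.
Row 2: S(2,1)–N(2,2)≠ S(2,1)–S(3,1)= N(2,2)–S(2,3)≠ N(2,2)–N(3,2)= S(2,3)–N(2,4)≠ S(2,3)–S(3,3)= N(2,4)–S(3,4)≠ N(2,7)–S(3,7)≠  → 5/8 unlike.
Row 3: S(3,1)–N(3,2)≠ S(3,1)–N(4,1)≠ N(3,2)–S(3,3)≠ N(3,2)–S(4,2)≠ S(3,3)–S(3,4)= S(3,3)–S(4,3)= S(3,4)–S(3,5)= S(3,4)–S(4,4)= S(3,5)–N(4,5)≠ S(3,7)–N(4,7)≠  → 6/10 unlike.
Row 4: N(4,1)–S(4,2)≠ N(4,1)–N(5,1)= S(4,2)–S(4,3)= S(4,2)–S(5,2)= S(4,3)–S(4,4)= S(4,3)–S(5,3)= S(4,4)–N(4,5)≠ S(4,4)–N(5,4)≠ N(4,5)–S(5,5)≠ N(4,7)–N(5,7)=  → 4/10 unlike.
Row 5: N(5,1)–S(5,2)≠ N(5,1)–N(6,1)= S(5,2)–S(5,3)= S(5,2)–N(6,2)≠ S(5,3)–N(5,4)≠ S(5,3)–N(6,3)≠ N(5,4)–S(5,5)≠ N(5,4)–N(6,4)= S(5,5)–S(5,6)= S(5,5)–S(6,5)= S(5,6)–N(5,7)≠ S(5,6)–N(6,6)≠  → 7/12 unlike.
Row 6: N(6,1)–N(6,2)= N(6,2)–N(6,3)= N(6,3)–N(6,4)= N(6,4)–S(6,5)≠ S(6,5)–N(6,6)≠  → 2/5 unlike.
Total adjacent occupied pairs: 53; unlike-type pairs: 28.

28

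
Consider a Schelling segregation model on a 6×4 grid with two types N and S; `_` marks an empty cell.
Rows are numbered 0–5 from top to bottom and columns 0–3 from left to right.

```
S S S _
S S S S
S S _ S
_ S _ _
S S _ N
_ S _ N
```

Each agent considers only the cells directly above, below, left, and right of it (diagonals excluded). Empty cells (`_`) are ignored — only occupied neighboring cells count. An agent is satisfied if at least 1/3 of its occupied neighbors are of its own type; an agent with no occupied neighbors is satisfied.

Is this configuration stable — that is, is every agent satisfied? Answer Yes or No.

Yes

Row 0: (0,0)S 2/2 satisfied · (0,1)S 3/3 satisfied · (0,2)S 2/2 satisfied
Row 1: (1,0)S 3/3 satisfied · (1,1)S 4/4 satisfied · (1,2)S 3/3 satisfied · (1,3)S 2/2 satisfied
Row 2: (2,0)S 2/2 satisfied · (2,1)S 3/3 satisfied · (2,3)S 1/1 satisfied
Row 3: (3,1)S 2/2 satisfied
Row 4: (4,0)S 1/1 satisfied · (4,1)S 3/3 satisfied · (4,3)N 1/1 satisfied
Row 5: (5,1)S 1/1 satisfied · (5,3)N 1/1 satisfied
All meet the threshold, so the configuration is stable.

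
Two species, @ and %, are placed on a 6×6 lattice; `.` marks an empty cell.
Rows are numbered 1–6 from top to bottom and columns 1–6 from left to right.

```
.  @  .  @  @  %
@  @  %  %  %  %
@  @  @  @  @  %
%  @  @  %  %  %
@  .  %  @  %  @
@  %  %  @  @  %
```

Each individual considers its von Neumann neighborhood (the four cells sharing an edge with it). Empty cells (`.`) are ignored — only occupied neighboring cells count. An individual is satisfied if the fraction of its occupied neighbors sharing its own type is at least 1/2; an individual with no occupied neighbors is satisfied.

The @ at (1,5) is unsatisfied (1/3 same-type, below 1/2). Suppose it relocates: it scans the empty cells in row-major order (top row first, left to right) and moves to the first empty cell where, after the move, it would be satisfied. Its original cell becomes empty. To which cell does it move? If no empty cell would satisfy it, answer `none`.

Vacating (1,5). Empty cells in order:
  (1,1): 2/2 same-type → satisfied — stop here.

(1,1)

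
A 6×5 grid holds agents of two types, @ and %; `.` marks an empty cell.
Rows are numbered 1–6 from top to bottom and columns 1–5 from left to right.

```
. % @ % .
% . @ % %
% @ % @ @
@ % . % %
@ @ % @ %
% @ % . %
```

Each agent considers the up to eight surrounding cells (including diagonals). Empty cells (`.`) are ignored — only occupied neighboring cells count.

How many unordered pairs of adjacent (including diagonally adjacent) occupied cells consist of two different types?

37

Scan each occupied cell's neighbors to the right and below (and the two forward diagonals) so each pair is counted once.
Row 1: %(1,2)–@(1,3)≠ %(1,2)–@(2,3)≠ %(1,2)–%(2,1)= @(1,3)–%(1,4)≠ @(1,3)–@(2,3)= @(1,3)–%(2,4)≠ %(1,4)–%(2,4)= %(1,4)–%(2,5)= %(1,4)–@(2,3)≠  → 5/9 unlike.
Row 2: %(2,1)–%(3,1)= %(2,1)–@(3,2)≠ @(2,3)–%(2,4)≠ @(2,3)–%(3,3)≠ @(2,3)–@(3,4)= @(2,3)–@(3,2)= %(2,4)–%(2,5)= %(2,4)–@(3,4)≠ %(2,4)–@(3,5)≠ %(2,4)–%(3,3)= %(2,5)–@(3,5)≠ %(2,5)–@(3,4)≠  → 7/12 unlike.
Row 3: %(3,1)–@(3,2)≠ %(3,1)–@(4,1)≠ %(3,1)–%(4,2)= @(3,2)–%(3,3)≠ @(3,2)–%(4,2)≠ @(3,2)–@(4,1)= %(3,3)–@(3,4)≠ %(3,3)–%(4,4)= %(3,3)–%(4,2)= @(3,4)–@(3,5)= @(3,4)–%(4,4)≠ @(3,4)–%(4,5)≠ @(3,5)–%(4,5)≠ @(3,5)–%(4,4)≠  → 9/14 unlike.
Row 4: @(4,1)–%(4,2)≠ @(4,1)–@(5,1)= @(4,1)–@(5,2)= %(4,2)–@(5,2)≠ %(4,2)–%(5,3)= %(4,2)–@(5,1)≠ %(4,4)–%(4,5)= %(4,4)–@(5,4)≠ %(4,4)–%(5,5)= %(4,4)–%(5,3)= %(4,5)–%(5,5)= %(4,5)–@(5,4)≠  → 5/12 unlike.
Row 5: @(5,1)–@(5,2)= @(5,1)–%(6,1)≠ @(5,1)–@(6,2)= @(5,2)–%(5,3)≠ @(5,2)–@(6,2)= @(5,2)–%(6,3)≠ @(5,2)–%(6,1)≠ %(5,3)–@(5,4)≠ %(5,3)–%(6,3)= %(5,3)–@(6,2)≠ @(5,4)–%(5,5)≠ @(5,4)–%(6,5)≠ @(5,4)–%(6,3)≠ %(5,5)–%(6,5)=  → 9/14 unlike.
Row 6: %(6,1)–@(6,2)≠ @(6,2)–%(6,3)≠  → 2/2 unlike.
Total adjacent occupied pairs: 63; unlike-type pairs: 37.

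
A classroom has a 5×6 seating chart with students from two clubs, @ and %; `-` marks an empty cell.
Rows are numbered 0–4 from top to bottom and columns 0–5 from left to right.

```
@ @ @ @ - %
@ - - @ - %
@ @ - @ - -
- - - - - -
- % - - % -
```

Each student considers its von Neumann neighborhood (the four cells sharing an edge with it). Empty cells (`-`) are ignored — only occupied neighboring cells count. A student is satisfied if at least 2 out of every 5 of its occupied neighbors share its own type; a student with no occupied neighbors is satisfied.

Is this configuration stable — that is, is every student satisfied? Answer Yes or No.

(0,0)@ 2/2 satisfied
(0,1)@ 2/2 satisfied
(0,2)@ 2/2 satisfied
(0,3)@ 2/2 satisfied
(0,5)% 1/1 satisfied
(1,0)@ 2/2 satisfied
(1,3)@ 2/2 satisfied
(1,5)% 1/1 satisfied
(2,0)@ 2/2 satisfied
(2,1)@ 1/1 satisfied
(2,3)@ 1/1 satisfied
(4,1)% 0/0 satisfied
(4,4)% 0/0 satisfied
All meet the threshold, so the configuration is stable.

Yes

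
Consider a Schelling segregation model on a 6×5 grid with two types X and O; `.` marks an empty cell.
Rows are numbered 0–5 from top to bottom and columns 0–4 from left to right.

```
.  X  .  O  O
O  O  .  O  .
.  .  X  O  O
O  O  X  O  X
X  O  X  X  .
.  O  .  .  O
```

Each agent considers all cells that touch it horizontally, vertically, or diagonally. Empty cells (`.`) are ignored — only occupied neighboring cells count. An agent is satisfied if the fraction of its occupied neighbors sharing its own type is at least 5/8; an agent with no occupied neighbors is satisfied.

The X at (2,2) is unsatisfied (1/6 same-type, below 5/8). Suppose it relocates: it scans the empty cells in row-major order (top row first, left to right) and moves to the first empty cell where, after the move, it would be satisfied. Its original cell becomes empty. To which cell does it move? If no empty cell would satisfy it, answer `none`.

(5,3)

Vacating (2,2). Empty cells in order:
  (0,0): 1/3 same-type → still unsatisfied.
  (0,2): 1/4 same-type → still unsatisfied.
  (1,2): 1/5 same-type → still unsatisfied.
  (1,4): 0/5 same-type → still unsatisfied.
  (2,0): 0/4 same-type → still unsatisfied.
  (2,1): 1/5 same-type → still unsatisfied.
  (4,4): 2/4 same-type → still unsatisfied.
  (5,0): 1/3 same-type → still unsatisfied.
  (5,2): 2/4 same-type → still unsatisfied.
  (5,3): 2/3 same-type → satisfied — stop here.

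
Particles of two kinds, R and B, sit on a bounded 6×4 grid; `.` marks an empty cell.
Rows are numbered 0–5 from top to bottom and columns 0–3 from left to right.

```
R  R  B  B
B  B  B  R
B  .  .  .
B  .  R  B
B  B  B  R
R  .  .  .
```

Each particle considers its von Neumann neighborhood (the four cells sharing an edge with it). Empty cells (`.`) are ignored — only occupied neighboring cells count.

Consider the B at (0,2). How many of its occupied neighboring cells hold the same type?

2

Occupied neighbors of (0,2): (1,2)=B, (0,1)=R, (0,3)=B.
Same type (B): 2 of 3.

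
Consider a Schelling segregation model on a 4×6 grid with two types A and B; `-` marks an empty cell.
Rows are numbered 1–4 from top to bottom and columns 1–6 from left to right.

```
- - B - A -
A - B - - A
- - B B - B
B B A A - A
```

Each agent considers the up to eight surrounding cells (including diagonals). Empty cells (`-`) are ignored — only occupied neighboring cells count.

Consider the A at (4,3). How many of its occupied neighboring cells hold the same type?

Occupied neighbors of (4,3): (3,3)=B, (3,4)=B, (4,2)=B, (4,4)=A.
Same type (A): 1 of 4.

1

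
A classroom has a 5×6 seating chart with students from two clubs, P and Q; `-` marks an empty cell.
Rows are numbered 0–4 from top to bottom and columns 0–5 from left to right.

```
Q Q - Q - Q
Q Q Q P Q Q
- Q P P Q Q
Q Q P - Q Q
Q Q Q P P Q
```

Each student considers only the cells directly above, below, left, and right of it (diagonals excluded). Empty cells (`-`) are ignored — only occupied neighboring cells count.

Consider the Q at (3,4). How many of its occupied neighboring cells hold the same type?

2

Occupied neighbors of (3,4): (2,4)=Q, (4,4)=P, (3,5)=Q.
Same type (Q): 2 of 3.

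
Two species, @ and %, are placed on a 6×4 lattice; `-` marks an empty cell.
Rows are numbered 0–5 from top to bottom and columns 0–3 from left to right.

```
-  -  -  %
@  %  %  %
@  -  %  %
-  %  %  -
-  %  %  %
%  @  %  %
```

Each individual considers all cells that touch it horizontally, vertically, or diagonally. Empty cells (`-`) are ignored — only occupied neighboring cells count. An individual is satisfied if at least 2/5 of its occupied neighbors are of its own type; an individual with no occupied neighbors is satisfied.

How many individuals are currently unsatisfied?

(0,3)% 2/2 ok
(1,0)@ 1/2 ok
(1,1)% 2/4 ok
(1,2)% 5/5 ok
(1,3)% 4/4 ok
(2,0)@ 1/3 unhappy
(2,2)% 6/6 ok
(2,3)% 4/4 ok
(3,1)% 4/5 ok
(3,2)% 6/6 ok
(4,1)% 5/6 ok
(4,2)% 6/7 ok
(4,3)% 4/4 ok
(5,0)% 1/2 ok
(5,1)@ 0/4 unhappy
(5,2)% 4/5 ok
(5,3)% 3/3 ok
Unsatisfied: (2,0), (5,1) — 2 in total.

2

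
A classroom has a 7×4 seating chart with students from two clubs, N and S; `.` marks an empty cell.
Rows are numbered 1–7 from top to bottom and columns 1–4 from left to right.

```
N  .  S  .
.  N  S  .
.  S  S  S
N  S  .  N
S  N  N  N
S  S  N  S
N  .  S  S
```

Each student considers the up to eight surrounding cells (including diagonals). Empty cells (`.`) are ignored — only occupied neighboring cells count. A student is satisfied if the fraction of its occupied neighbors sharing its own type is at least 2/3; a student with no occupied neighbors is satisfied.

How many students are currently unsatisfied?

Row 1: (1,1)N 1/1 ok · (1,3)S 1/2 unhappy
Row 2: (2,2)N 1/5 unhappy · (2,3)S 4/5 ok
Row 3: (3,2)S 3/5 unhappy · (3,3)S 4/6 ok · (3,4)S 2/3 ok
Row 4: (4,1)N 1/4 unhappy · (4,2)S 3/6 unhappy · (4,4)N 2/4 unhappy
Row 5: (5,1)S 3/5 unhappy · (5,2)N 3/7 unhappy · (5,3)N 4/7 unhappy · (5,4)N 3/4 ok
Row 6: (6,1)S 2/4 unhappy · (6,2)S 3/7 unhappy · (6,3)N 3/7 unhappy · (6,4)S 2/5 unhappy
Row 7: (7,1)N 0/2 unhappy · (7,3)S 3/4 ok · (7,4)S 2/3 ok
Unsatisfied: (1,3), (2,2), (3,2), (4,1), (4,2), (4,4), (5,1), (5,2), (5,3), (6,1), (6,2), (6,3), (6,4), (7,1) — 14 in total.

14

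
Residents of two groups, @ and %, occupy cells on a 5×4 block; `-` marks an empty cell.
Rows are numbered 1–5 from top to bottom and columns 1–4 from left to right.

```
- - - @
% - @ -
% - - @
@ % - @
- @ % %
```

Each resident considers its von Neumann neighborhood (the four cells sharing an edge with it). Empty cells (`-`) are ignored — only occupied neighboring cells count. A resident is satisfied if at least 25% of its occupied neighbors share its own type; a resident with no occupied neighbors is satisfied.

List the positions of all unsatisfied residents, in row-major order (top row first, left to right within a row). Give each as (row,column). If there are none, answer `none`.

Row 1: (1,4)@ 0/0 satisfied
Row 2: (2,1)% 1/1 satisfied · (2,3)@ 0/0 satisfied
Row 3: (3,1)% 1/2 satisfied · (3,4)@ 1/1 satisfied
Row 4: (4,1)@ 0/2 not · (4,2)% 0/2 not · (4,4)@ 1/2 satisfied
Row 5: (5,2)@ 0/2 not · (5,3)% 1/2 satisfied · (5,4)% 1/2 satisfied

(4,1), (4,2), (5,2)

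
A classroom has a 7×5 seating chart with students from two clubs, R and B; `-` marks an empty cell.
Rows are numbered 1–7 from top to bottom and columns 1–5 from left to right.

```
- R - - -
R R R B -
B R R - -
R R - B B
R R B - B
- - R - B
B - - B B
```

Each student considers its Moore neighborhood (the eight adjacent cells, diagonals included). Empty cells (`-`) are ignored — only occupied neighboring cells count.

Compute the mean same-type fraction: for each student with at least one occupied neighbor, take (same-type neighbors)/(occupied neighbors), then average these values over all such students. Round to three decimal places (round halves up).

0.711

Row 1: (1,2)R 3/3
Row 2: (2,1)R 3/4 · (2,2)R 5/6 · (2,3)R 4/5 · (2,4)B 0/2
Row 3: (3,1)B 0/5 · (3,2)R 6/7 · (3,3)R 4/6
Row 4: (4,1)R 4/5 · (4,2)R 5/7 · (4,4)B 3/4 · (4,5)B 2/2
Row 5: (5,1)R 3/3 · (5,2)R 4/5 · (5,3)B 1/4 · (5,5)B 3/3
Row 6: (6,3)R 1/3 · (6,5)B 3/3
Row 7: (7,1)B — no occupied neighbors · (7,4)B 2/3 · (7,5)B 2/2
Sum over 20 students: 3/3 + 3/4 + 5/6 + 4/5 + 0/2 + 0/5 + 6/7 + 4/6 + 4/5 + 5/7 + 3/4 + 2/2 + 3/3 + 4/5 + 1/4 + 3/3 + 1/3 + 3/3 + 2/3 + 2/2 = 1991/140; mean = 1991/140 ÷ 20 = 1991/2800 = 0.711071… → 0.711.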